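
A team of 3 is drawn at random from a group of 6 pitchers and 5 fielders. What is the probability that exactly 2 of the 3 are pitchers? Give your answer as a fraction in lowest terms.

The sample space is all 3-subsets of the 11: C(11,3) = 165.
Selections with exactly 2 pitchers: choose 2 of the 6 pitchers and 1 of the 5 fielders, C(6,2)·C(5,1) = 15·5 = 75.
Probability = 75/165 = 5/11.

5/11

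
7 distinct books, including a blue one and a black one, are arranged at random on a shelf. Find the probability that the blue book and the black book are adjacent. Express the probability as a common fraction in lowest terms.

There are 7! = 5040 arrangements.
Treat the blue book and the black book as a block: 6! arrangements of the blocks × 2 orders within the block = 2·720 = 1440.
Probability = 1440/5040 = 2/7.

2/7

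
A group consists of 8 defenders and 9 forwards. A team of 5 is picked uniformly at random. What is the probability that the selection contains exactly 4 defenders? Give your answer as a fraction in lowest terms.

45/442

Total number of selections: C(17,5) = 6188.
Selections with exactly 4 defenders: choose 4 of the 8 defenders and 1 of the 9 forwards, C(8,4)·C(9,1) = 70·9 = 630.
Probability = 630/6188 = 45/442.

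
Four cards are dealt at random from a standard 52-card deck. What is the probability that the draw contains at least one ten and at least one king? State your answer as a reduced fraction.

There are C(52,4) = 270725 possible draws.
By inclusion-exclusion on the complements, draws missing all tens or all kings: C(48,4) + C(48,4) − C(44,4) = 194580 + 194580 − 135751 = 253409.
So draws with at least one of each: 270725 − 253409 = 17316, probability 17316/270725 = 1332/20825.

1332/20825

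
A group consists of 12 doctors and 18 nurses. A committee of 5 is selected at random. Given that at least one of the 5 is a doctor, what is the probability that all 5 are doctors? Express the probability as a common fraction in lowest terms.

Work in counts. Selections with at least one doctor: C(30,5) − C(18,5) = 142506 − 8568 = 133938.
Of those, selections where all 5 are doctors: C(12,5) = 792.
Conditional probability = 792/133938 = 44/7441.

44/7441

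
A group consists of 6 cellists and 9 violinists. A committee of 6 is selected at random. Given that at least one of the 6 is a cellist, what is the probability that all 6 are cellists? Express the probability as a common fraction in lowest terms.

1/4921

Work in counts. Selections with at least one cellist: C(15,6) − C(9,6) = 5005 − 84 = 4921.
Of those, selections where all 6 are cellists: C(6,6) = 1.
Conditional probability = 1/4921.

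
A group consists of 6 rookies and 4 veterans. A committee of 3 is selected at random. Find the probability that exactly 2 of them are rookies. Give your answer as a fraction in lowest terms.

There are C(10,3) = 120 ways to choose 3 from 10.
Selections with exactly 2 rookies: choose 2 of the 6 rookies and 1 of the 4 veterans, C(6,2)·C(4,1) = 15·4 = 60.
Probability = 60/120 = 1/2.

1/2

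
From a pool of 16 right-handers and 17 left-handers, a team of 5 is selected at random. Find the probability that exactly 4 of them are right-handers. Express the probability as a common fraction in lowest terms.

7735/59334

Total number of selections: C(33,5) = 237336.
Selections with exactly 4 right-handers: choose 4 of the 16 right-handers and 1 of the 17 left-handers, C(16,4)·C(17,1) = 1820·17 = 30940.
Probability = 30940/237336 = 7735/59334.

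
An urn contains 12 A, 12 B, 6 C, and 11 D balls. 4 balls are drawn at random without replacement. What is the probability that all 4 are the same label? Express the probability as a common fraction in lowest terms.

267/20254

There are C(41,4) = 101270 ways to draw 4 balls.
All same label: C(12,4) + C(12,4) + C(6,4) + C(11,4) = 495 + 495 + 15 + 330 = 1335.
Probability = 1335/101270 = 267/20254.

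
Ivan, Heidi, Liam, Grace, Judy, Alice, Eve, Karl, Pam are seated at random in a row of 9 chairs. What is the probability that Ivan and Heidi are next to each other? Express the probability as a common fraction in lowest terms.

There are 9! = 362880 arrangements.
Treat Ivan and Heidi as a block: 8! arrangements of the blocks × 2 orders within the block = 2·40320 = 80640.
Probability = 80640/362880 = 2/9.

2/9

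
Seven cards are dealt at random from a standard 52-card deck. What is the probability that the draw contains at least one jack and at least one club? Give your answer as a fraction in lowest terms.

There are C(52,7) = 133784560 possible draws.
By inclusion-exclusion on the complements, draws missing all jacks or all clubs: C(48,7) + C(39,7) − C(36,7) = 73629072 + 15380937 − 8347680 = 80662329.
So draws with at least one of each: 133784560 − 80662329 = 53122231, probability 53122231/133784560.

53122231/133784560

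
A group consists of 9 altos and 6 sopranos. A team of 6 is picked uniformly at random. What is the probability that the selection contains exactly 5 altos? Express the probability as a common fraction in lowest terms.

108/715

The sample space is all 6-subsets of the 15: C(15,6) = 5005.
Selections with exactly 5 altos: choose 5 of the 9 altos and 1 of the 6 sopranos, C(9,5)·C(6,1) = 126·6 = 756.
Probability = 756/5005 = 108/715.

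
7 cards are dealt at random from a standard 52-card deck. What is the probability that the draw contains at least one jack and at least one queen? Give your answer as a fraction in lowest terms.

3105873/16723070

There are C(52,7) = 133784560 possible draws.
By inclusion-exclusion on the complements, draws missing all jacks or all queens: C(48,7) + C(48,7) − C(44,7) = 73629072 + 73629072 − 38320568 = 108937576.
So draws with at least one of each: 133784560 − 108937576 = 24846984, probability 24846984/133784560 = 3105873/16723070.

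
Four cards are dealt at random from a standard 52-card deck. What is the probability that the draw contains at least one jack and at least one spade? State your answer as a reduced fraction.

52799/270725

There are C(52,4) = 270725 possible draws.
By inclusion-exclusion on the complements, draws missing all jacks or all spades: C(48,4) + C(39,4) − C(36,4) = 194580 + 82251 − 58905 = 217926.
So draws with at least one of each: 270725 − 217926 = 52799, probability 52799/270725.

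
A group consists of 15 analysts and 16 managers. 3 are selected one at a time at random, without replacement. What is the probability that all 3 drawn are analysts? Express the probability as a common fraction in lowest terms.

91/899

Multiply the conditional probabilities at each draw: 15/31 · 14/30 · 13/29 = 2730/26970 = 91/899.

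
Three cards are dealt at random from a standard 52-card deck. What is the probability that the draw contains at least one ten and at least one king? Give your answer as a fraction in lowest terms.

There are C(52,3) = 22100 possible draws.
By inclusion-exclusion on the complements, draws missing all tens or all kings: C(48,3) + C(48,3) − C(44,3) = 17296 + 17296 − 13244 = 21348.
So draws with at least one of each: 22100 − 21348 = 752, probability 752/22100 = 188/5525.

188/5525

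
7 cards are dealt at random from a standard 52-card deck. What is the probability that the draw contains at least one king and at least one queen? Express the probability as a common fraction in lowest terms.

There are C(52,7) = 133784560 possible draws.
By inclusion-exclusion on the complements, draws missing all kings or all queens: C(48,7) + C(48,7) − C(44,7) = 73629072 + 73629072 − 38320568 = 108937576.
So draws with at least one of each: 133784560 − 108937576 = 24846984, probability 24846984/133784560 = 3105873/16723070.

3105873/16723070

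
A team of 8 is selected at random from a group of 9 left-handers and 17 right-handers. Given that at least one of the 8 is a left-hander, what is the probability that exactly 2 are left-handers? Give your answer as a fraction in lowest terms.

Work in counts. Selections with at least one left-hander: C(26,8) − C(17,8) = 1562275 − 24310 = 1537965.
Of those, selections where exactly 2 are left-handers: C(9,2)·C(17,6) = 36·12376 = 445536.
Conditional probability = 445536/1537965 = 3808/13145.

3808/13145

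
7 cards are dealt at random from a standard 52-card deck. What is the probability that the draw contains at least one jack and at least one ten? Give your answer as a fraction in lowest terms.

There are C(52,7) = 133784560 possible draws.
By inclusion-exclusion on the complements, draws missing all jacks or all tens: C(48,7) + C(48,7) − C(44,7) = 73629072 + 73629072 − 38320568 = 108937576.
So draws with at least one of each: 133784560 − 108937576 = 24846984, probability 24846984/133784560 = 3105873/16723070.

3105873/16723070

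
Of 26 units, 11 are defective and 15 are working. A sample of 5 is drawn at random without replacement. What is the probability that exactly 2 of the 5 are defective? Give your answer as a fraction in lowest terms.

The sample space is all 5-subsets of the 26: C(26,5) = 65780.
Selections with exactly 2 defective: choose 2 of the 11 defective and 3 of the 15 working, C(11,2)·C(15,3) = 55·455 = 25025.
Probability = 25025/65780 = 35/92.

35/92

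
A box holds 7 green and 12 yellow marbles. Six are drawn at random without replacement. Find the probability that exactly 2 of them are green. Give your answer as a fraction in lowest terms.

495/1292

The sample space is all 6-subsets of the 19: C(19,6) = 27132.
Selections with exactly 2 green: choose 2 of the 7 green and 4 of the 12 yellow, C(7,2)·C(12,4) = 21·495 = 10395.
Probability = 10395/27132 = 495/1292.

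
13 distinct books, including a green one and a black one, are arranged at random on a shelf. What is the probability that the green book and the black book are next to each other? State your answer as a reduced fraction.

2/13

There are 13! = 6227020800 arrangements.
Treat the green book and the black book as a block: 12! arrangements of the blocks × 2 orders within the block = 2·479001600 = 958003200.
Probability = 958003200/6227020800 = 2/13.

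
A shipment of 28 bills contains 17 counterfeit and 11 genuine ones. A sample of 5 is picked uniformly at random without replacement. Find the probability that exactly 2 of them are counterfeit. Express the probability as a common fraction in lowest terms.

187/819

There are C(28,5) = 98280 ways to choose 5 from 28.
Selections with exactly 2 counterfeit: choose 2 of the 17 counterfeit and 3 of the 11 genuine, C(17,2)·C(11,3) = 136·165 = 22440.
Probability = 22440/98280 = 187/819.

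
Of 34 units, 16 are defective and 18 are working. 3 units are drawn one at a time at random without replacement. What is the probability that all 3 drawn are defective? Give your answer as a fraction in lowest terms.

Multiply the conditional probabilities at each draw: 16/34 · 15/33 · 14/32 = 3360/35904 = 35/374.

35/374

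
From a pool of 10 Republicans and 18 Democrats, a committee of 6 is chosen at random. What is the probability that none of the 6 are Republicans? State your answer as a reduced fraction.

17/345

There are C(28,6) = 376740 possible selections.
Selections with no Republicans (all Democrats): C(18,6) = 18564.
Probability = 18564/376740 = 17/345.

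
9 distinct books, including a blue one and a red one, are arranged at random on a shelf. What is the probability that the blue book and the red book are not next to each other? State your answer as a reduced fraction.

There are 9! = 362880 arrangements.
Arrangements with the blue book and the red book adjacent: 2·8! = 80640.
So not adjacent: 362880 − 80640 = 282240, probability 282240/362880 = 7/9.

7/9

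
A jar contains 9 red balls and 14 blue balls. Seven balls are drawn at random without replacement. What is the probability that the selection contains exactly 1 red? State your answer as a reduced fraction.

819/7429

There are C(23,7) = 245157 ways to choose 7 from 23.
Selections with exactly 1 red: choose 1 of the 9 red and 6 of the 14 blue, C(9,1)·C(14,6) = 9·3003 = 27027.
Probability = 27027/245157 = 819/7429.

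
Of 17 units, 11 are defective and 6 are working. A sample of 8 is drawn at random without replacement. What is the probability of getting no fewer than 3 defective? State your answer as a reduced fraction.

441/442

There are C(17,8) = 24310 ways to choose the 8.
The complement is exactly 2 defective: C(11,2)·C(6,6) = 55.
Probability = 1 − 55/24310 = 24255/24310 = 441/442.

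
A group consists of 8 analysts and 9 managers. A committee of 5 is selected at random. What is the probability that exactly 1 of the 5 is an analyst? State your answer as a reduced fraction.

36/221

There are C(17,5) = 6188 ways to choose 5 from 17.
Selections with exactly 1 analyst: choose 1 of the 8 analysts and 4 of the 9 managers, C(8,1)·C(9,4) = 8·126 = 1008.
Probability = 1008/6188 = 36/221.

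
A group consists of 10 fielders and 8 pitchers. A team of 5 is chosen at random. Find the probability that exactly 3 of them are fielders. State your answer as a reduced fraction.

20/51

Total number of selections: C(18,5) = 8568.
Selections with exactly 3 fielders: choose 3 of the 10 fielders and 2 of the 8 pitchers, C(10,3)·C(8,2) = 120·28 = 3360.
Probability = 3360/8568 = 20/51.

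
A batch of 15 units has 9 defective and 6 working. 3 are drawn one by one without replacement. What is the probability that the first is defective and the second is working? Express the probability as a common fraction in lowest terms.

9/35

Multiply the conditional probabilities at each draw: 9/15 · 6/14 = 54/210 = 9/35.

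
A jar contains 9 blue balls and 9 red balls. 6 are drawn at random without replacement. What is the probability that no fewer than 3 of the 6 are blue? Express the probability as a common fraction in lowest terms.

Total selections: C(18,6) = 18564.
Favorable selections (no fewer than 3 blue): C(9,3)·C(9,3) + C(9,4)·C(9,2) + C(9,5)·C(9,1) + C(9,6)·C(9,0) = 7056 + 4536 + 1134 + 84 = 12810.
Probability = 12810/18564 = 305/442.

305/442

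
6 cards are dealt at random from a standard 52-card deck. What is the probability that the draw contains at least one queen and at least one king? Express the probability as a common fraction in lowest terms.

718637/5089630

There are C(52,6) = 20358520 possible draws.
By inclusion-exclusion on the complements, draws missing all queens or all kings: C(48,6) + C(48,6) − C(44,6) = 12271512 + 12271512 − 7059052 = 17483972.
So draws with at least one of each: 20358520 − 17483972 = 2874548, probability 2874548/20358520 = 718637/5089630.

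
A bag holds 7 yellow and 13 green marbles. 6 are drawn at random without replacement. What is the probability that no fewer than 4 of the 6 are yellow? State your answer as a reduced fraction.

There are C(20,6) = 38760 ways to choose the 6.
Favorable selections (no fewer than 4 yellow): C(7,4)·C(13,2) + C(7,5)·C(13,1) + C(7,6)·C(13,0) = 2730 + 273 + 7 = 3010.
Probability = 3010/38760 = 301/3876.

301/3876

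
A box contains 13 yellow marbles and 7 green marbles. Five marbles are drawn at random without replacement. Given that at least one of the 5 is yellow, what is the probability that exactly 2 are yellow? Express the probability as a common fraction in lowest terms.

Work in counts. Selections with at least one yellow: C(20,5) − C(7,5) = 15504 − 21 = 15483.
Of those, selections where exactly 2 are yellow: C(13,2)·C(7,3) = 78·35 = 2730.
Conditional probability = 2730/15483 = 70/397.

70/397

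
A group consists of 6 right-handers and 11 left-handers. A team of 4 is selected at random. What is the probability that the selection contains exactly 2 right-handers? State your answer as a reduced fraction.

Total number of selections: C(17,4) = 2380.
Selections with exactly 2 right-handers: choose 2 of the 6 right-handers and 2 of the 11 left-handers, C(6,2)·C(11,2) = 15·55 = 825.
Probability = 825/2380 = 165/476.

165/476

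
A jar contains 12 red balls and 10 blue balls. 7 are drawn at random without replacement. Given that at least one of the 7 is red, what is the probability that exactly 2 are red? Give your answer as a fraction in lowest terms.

77/789

Work in counts. Selections with at least one red: C(22,7) − C(10,7) = 170544 − 120 = 170424.
Of those, selections where exactly 2 are red: C(12,2)·C(10,5) = 66·252 = 16632.
Conditional probability = 16632/170424 = 77/789.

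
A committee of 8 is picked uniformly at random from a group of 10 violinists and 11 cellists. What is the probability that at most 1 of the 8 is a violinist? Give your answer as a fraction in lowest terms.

There are C(21,8) = 203490 ways to choose the 8.
Favorable selections (at most 1 violinist): C(10,0)·C(11,8) + C(10,1)·C(11,7) = 165 + 3300 = 3465.
Probability = 3465/203490 = 11/646.

11/646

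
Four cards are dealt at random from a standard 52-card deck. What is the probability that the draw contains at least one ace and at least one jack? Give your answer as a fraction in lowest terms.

1332/20825

There are C(52,4) = 270725 possible draws.
By inclusion-exclusion on the complements, draws missing all aces or all jacks: C(48,4) + C(48,4) − C(44,4) = 194580 + 194580 − 135751 = 253409.
So draws with at least one of each: 270725 − 253409 = 17316, probability 17316/270725 = 1332/20825.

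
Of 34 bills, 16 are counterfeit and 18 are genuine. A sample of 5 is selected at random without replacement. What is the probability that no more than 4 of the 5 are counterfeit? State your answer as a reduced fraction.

5706/5797

There are C(34,5) = 278256 ways to choose the 5.
The complement is exactly 5 counterfeit: C(16,5)·C(18,0) = 4368.
Probability = 1 − 4368/278256 = 273888/278256 = 5706/5797.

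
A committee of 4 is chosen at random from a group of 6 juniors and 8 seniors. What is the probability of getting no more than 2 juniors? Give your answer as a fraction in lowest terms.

There are C(14,4) = 1001 ways to choose the 4.
Count the complement (more than 2 juniors): C(6,3)·C(8,1) + C(6,4)·C(8,0) = 160 + 15 = 175.
Probability = 1 − 175/1001 = 826/1001 = 118/143.

118/143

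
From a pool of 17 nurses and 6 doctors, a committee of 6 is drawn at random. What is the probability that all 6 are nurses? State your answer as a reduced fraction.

1768/14421

There are C(23,6) = 100947 possible selections.
Selections with all nurses: C(17,6) = 12376.
Probability = 12376/100947 = 1768/14421.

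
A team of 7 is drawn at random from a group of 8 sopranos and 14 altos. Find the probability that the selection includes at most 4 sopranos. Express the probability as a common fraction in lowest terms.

Total selections: C(22,7) = 170544.
Count the complement (more than 4 sopranos): C(8,5)·C(14,2) + C(8,6)·C(14,1) + C(8,7)·C(14,0) = 5096 + 392 + 8 = 5496.
Probability = 1 − 5496/170544 = 165048/170544 = 6877/7106.

6877/7106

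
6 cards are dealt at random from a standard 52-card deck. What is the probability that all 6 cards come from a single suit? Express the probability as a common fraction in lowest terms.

There are C(52,6) = 20358520 possible 6-card hands.
Hands of one suit: 4 suits × C(13,6) = 4·1716 = 6864.
Probability = 6864/20358520 = 66/195755.

66/195755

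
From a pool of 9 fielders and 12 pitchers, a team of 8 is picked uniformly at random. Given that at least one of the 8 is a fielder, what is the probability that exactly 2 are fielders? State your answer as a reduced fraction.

Work in counts. Selections with at least one fielder: C(21,8) − C(12,8) = 203490 − 495 = 202995.
Of those, selections where exactly 2 are fielders: C(9,2)·C(12,6) = 36·924 = 33264.
Conditional probability = 33264/202995 = 3696/22555.

3696/22555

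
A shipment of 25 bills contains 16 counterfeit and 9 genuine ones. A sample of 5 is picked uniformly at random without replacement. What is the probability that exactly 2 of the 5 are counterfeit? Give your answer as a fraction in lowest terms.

48/253

The sample space is all 5-subsets of the 25: C(25,5) = 53130.
Selections with exactly 2 counterfeit: choose 2 of the 16 counterfeit and 3 of the 9 genuine, C(16,2)·C(9,3) = 120·84 = 10080.
Probability = 10080/53130 = 48/253.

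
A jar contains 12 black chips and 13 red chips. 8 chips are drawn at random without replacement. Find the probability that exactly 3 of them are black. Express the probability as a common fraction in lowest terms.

There are C(25,8) = 1081575 ways to choose 8 from 25.
Selections with exactly 3 black: choose 3 of the 12 black and 5 of the 13 red, C(12,3)·C(13,5) = 220·1287 = 283140.
Probability = 283140/1081575 = 572/2185.

572/2185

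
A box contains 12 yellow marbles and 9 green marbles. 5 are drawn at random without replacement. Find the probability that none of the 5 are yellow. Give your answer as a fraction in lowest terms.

2/323

There are C(21,5) = 20349 possible selections.
Selections with no yellow (all green): C(9,5) = 126.
Probability = 126/20349 = 2/323.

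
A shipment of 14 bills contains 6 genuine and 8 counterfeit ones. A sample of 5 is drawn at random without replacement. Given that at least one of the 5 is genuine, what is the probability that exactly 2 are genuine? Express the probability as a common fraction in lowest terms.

60/139

Work in counts. Selections with at least one genuine: C(14,5) − C(8,5) = 2002 − 56 = 1946.
Of those, selections where exactly 2 are genuine: C(6,2)·C(8,3) = 15·56 = 840.
Conditional probability = 840/1946 = 60/139.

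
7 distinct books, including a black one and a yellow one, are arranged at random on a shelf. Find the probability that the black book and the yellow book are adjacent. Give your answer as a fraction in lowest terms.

2/7

There are 7! = 5040 arrangements.
Treat the black book and the yellow book as a block: 6! arrangements of the blocks × 2 orders within the block = 2·720 = 1440.
Probability = 1440/5040 = 2/7.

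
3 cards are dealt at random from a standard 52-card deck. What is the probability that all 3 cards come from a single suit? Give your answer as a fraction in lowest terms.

22/425

There are C(52,3) = 22100 possible 3-card hands.
Hands of one suit: 4 suits × C(13,3) = 4·286 = 1144.
Probability = 1144/22100 = 22/425.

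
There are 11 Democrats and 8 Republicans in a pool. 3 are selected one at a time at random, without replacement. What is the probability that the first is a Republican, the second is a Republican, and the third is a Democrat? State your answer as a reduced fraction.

Multiply the conditional probabilities at each draw: 8/19 · 7/18 · 11/17 = 616/5814 = 308/2907.

308/2907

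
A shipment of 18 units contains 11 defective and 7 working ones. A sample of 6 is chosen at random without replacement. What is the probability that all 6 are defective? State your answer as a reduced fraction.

11/442

There are C(18,6) = 18564 possible selections.
Selections with all defective: C(11,6) = 462.
Probability = 462/18564 = 11/442.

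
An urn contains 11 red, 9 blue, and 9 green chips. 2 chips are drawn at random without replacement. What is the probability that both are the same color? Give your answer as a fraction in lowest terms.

There are C(29,2) = 406 ways to draw 2 chips.
All same color: C(11,2) + C(9,2) + C(9,2) = 55 + 36 + 36 = 127.
Probability = 127/406.

127/406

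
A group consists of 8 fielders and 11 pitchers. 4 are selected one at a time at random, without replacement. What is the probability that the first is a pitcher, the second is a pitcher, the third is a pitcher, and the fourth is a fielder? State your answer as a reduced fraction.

Multiply the conditional probabilities at each draw: 11/19 · 10/18 · 9/17 · 8/16 = 7920/93024 = 55/646.

55/646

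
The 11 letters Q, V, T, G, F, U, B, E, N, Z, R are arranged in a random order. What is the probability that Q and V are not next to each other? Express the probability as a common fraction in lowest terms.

There are 11! = 39916800 arrangements.
Arrangements with Q and V adjacent: 2·10! = 7257600.
So not adjacent: 39916800 − 7257600 = 32659200, probability 32659200/39916800 = 9/11.

9/11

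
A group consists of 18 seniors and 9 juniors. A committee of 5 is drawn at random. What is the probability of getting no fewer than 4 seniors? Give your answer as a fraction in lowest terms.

2006/4485

There are C(27,5) = 80730 ways to choose the 5.
Favorable selections (no fewer than 4 seniors): C(18,4)·C(9,1) + C(18,5)·C(9,0) = 27540 + 8568 = 36108.
Probability = 36108/80730 = 2006/4485.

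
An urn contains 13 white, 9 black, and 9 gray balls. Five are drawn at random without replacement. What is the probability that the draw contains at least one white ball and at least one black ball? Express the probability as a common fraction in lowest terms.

There are C(31,5) = 169911 possible draws.
By inclusion-exclusion on the complements, draws missing all white or all black: C(18,5) + C(22,5) − C(9,5) = 8568 + 26334 − 126 = 34776.
So draws with at least one of each: 169911 − 34776 = 135135, probability 135135/169911 = 715/899.

715/899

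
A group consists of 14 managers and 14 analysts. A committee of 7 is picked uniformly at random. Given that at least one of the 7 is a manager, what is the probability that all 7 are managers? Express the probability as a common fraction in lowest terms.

Work in counts. Selections with at least one manager: C(28,7) − C(14,7) = 1184040 − 3432 = 1180608.
Of those, selections where all 7 are managers: C(14,7) = 3432.
Conditional probability = 3432/1180608 = 1/344.

1/344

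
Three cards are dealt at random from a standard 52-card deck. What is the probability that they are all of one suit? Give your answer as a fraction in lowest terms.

22/425

There are C(52,3) = 22100 possible 3-card hands.
Hands of one suit: 4 suits × C(13,3) = 4·286 = 1144.
Probability = 1144/22100 = 22/425.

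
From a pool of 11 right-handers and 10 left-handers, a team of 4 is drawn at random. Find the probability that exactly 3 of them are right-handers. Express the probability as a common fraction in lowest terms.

110/399

The sample space is all 4-subsets of the 21: C(21,4) = 5985.
Selections with exactly 3 right-handers: choose 3 of the 11 right-handers and 1 of the 10 left-handers, C(11,3)·C(10,1) = 165·10 = 1650.
Probability = 1650/5985 = 110/399.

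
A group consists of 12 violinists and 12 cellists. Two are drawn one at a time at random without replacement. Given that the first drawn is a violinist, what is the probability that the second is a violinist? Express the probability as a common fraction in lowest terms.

After removing one violinist, 23 remain: 11 violinists and 12 cellists.
So the probability the next is a violinist is 11/23.

11/23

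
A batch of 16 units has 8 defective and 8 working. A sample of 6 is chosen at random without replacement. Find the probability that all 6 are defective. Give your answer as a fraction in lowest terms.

There are C(16,6) = 8008 possible selections.
Selections with all defective: C(8,6) = 28.
Probability = 28/8008 = 1/286.

1/286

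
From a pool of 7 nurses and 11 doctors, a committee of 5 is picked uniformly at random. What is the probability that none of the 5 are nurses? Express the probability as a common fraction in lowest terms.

11/204

There are C(18,5) = 8568 possible selections.
Selections with no nurses (all doctors): C(11,5) = 462.
Probability = 462/8568 = 11/204.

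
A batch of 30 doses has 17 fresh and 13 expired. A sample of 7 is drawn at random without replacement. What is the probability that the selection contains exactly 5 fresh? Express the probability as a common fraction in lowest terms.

The sample space is all 7-subsets of the 30: C(30,7) = 2035800.
Selections with exactly 5 fresh: choose 5 of the 17 fresh and 2 of the 13 expired, C(17,5)·C(13,2) = 6188·78 = 482664.
Probability = 482664/2035800 = 1547/6525.

1547/6525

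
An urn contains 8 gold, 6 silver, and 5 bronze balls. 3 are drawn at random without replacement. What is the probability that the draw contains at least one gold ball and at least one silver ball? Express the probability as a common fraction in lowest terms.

There are C(19,3) = 969 possible draws.
By inclusion-exclusion on the complements, draws missing all gold or all silver: C(11,3) + C(13,3) − C(5,3) = 165 + 286 − 10 = 441.
So draws with at least one of each: 969 − 441 = 528, probability 528/969 = 176/323.

176/323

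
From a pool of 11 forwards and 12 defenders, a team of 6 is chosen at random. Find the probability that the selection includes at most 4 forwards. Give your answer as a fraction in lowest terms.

411/437

Total selections: C(23,6) = 100947.
Count the complement (more than 4 forwards): C(11,5)·C(12,1) + C(11,6)·C(12,0) = 5544 + 462 = 6006.
Probability = 1 − 6006/100947 = 94941/100947 = 411/437.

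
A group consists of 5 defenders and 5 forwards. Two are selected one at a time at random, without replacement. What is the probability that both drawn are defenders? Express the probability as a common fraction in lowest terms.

Multiply the conditional probabilities at each draw: 5/10 · 4/9 = 20/90 = 2/9.

2/9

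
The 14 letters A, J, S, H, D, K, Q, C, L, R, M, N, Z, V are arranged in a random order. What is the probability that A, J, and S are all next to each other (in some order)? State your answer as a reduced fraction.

There are 14! = 87178291200 arrangements.
Treat the three as one block: 12! placements × 3! orders within the block = 479001600·6 = 2874009600.
Probability = 2874009600/87178291200 = 3/91.

3/91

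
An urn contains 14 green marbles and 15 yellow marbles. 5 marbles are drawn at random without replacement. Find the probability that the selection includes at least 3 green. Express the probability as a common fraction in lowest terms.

607/1305

There are C(29,5) = 118755 ways to choose the 5.
Favorable selections (at least 3 green): C(14,3)·C(15,2) + C(14,4)·C(15,1) + C(14,5)·C(15,0) = 38220 + 15015 + 2002 = 55237.
Probability = 55237/118755 = 607/1305.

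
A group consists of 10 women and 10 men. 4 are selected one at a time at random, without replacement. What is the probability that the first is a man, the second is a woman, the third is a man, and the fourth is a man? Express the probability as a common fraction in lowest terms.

20/323

Multiply the conditional probabilities at each draw: 10/20 · 10/19 · 9/18 · 8/17 = 7200/116280 = 20/323.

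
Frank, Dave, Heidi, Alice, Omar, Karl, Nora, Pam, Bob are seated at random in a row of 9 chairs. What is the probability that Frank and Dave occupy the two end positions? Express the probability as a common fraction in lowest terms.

1/36

There are 9! = 362880 arrangements.
Place Frank and Dave at the ends in 2 ways, arrange the remaining 7 in 7! = 5040 ways: 2·5040 = 10080.
Probability = 10080/362880 = 1/36.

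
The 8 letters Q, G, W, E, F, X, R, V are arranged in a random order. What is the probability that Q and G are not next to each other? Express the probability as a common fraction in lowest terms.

There are 8! = 40320 arrangements.
Arrangements with Q and G adjacent: 2·7! = 10080.
So not adjacent: 40320 − 10080 = 30240, probability 30240/40320 = 3/4.

3/4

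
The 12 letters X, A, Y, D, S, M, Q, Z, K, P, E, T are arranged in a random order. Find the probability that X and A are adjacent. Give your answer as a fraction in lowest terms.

There are 12! = 479001600 arrangements.
Treat X and A as a block: 11! arrangements of the blocks × 2 orders within the block = 2·39916800 = 79833600.
Probability = 79833600/479001600 = 1/6.

1/6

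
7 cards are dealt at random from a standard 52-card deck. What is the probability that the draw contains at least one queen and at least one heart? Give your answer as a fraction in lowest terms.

There are C(52,7) = 133784560 possible draws.
By inclusion-exclusion on the complements, draws missing all queens or all hearts: C(48,7) + C(39,7) − C(36,7) = 73629072 + 15380937 − 8347680 = 80662329.
So draws with at least one of each: 133784560 − 80662329 = 53122231, probability 53122231/133784560.

53122231/133784560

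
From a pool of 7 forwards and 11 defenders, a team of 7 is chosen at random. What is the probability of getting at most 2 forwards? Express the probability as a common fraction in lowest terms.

737/1768

Total selections: C(18,7) = 31824.
Favorable selections (at most 2 forwards): C(7,0)·C(11,7) + C(7,1)·C(11,6) + C(7,2)·C(11,5) = 330 + 3234 + 9702 = 13266.
Probability = 13266/31824 = 737/1768.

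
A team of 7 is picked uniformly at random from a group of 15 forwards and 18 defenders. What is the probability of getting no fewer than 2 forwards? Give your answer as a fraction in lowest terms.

There are C(33,7) = 4272048 ways to choose the 7.
Count the complement (fewer than 2 forwards): C(15,0)·C(18,7) + C(15,1)·C(18,6) = 31824 + 278460 = 310284.
Probability = 1 − 310284/4272048 = 3961764/4272048 = 36683/39556.

36683/39556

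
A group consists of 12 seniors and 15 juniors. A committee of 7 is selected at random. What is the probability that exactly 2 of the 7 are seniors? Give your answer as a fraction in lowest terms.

77/345

Total number of selections: C(27,7) = 888030.
Selections with exactly 2 seniors: choose 2 of the 12 seniors and 5 of the 15 juniors, C(12,2)·C(15,5) = 66·3003 = 198198.
Probability = 198198/888030 = 77/345.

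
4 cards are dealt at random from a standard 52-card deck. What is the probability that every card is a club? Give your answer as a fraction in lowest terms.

There are C(52,4) = 270725 possible 4-card hands.
Hands that are all clubs: C(13,4) = 715.
Probability = 715/270725 = 11/4165.

11/4165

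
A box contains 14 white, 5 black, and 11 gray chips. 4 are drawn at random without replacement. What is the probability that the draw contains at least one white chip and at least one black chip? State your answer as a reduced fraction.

379/783

There are C(30,4) = 27405 possible draws.
By inclusion-exclusion on the complements, draws missing all white or all black: C(16,4) + C(25,4) − C(11,4) = 1820 + 12650 − 330 = 14140.
So draws with at least one of each: 27405 − 14140 = 13265, probability 13265/27405 = 379/783.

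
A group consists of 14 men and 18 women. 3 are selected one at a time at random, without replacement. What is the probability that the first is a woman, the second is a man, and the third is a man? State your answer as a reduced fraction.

273/2480

Multiply the conditional probabilities at each draw: 18/32 · 14/31 · 13/30 = 3276/29760 = 273/2480.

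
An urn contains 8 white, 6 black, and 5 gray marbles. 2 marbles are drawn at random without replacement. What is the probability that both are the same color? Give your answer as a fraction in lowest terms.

53/171

There are C(19,2) = 171 ways to draw 2 marbles.
All same color: C(8,2) + C(6,2) + C(5,2) = 28 + 15 + 10 = 53.
Probability = 53/171.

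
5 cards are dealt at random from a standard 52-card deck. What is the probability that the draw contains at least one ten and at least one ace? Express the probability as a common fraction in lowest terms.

There are C(52,5) = 2598960 possible draws.
By inclusion-exclusion on the complements, draws missing all tens or all aces: C(48,5) + C(48,5) − C(44,5) = 1712304 + 1712304 − 1086008 = 2338600.
So draws with at least one of each: 2598960 − 2338600 = 260360, probability 260360/2598960 = 6509/64974.

6509/64974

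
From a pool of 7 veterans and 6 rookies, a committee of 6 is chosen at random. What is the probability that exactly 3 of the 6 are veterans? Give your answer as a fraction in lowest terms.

There are C(13,6) = 1716 ways to choose 6 from 13.
Selections with exactly 3 veterans: choose 3 of the 7 veterans and 3 of the 6 rookies, C(7,3)·C(6,3) = 35·20 = 700.
Probability = 700/1716 = 175/429.

175/429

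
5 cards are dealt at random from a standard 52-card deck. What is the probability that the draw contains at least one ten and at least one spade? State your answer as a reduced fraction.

There are C(52,5) = 2598960 possible draws.
By inclusion-exclusion on the complements, draws missing all tens or all spades: C(48,5) + C(39,5) − C(36,5) = 1712304 + 575757 − 376992 = 1911069.
So draws with at least one of each: 2598960 − 1911069 = 687891, probability 687891/2598960 = 229297/866320.

229297/866320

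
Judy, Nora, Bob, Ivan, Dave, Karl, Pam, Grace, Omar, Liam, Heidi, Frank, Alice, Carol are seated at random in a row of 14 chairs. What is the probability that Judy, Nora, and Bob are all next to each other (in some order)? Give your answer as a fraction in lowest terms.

There are 14! = 87178291200 arrangements.
Treat the three as one block: 12! placements × 3! orders within the block = 479001600·6 = 2874009600.
Probability = 2874009600/87178291200 = 3/91.

3/91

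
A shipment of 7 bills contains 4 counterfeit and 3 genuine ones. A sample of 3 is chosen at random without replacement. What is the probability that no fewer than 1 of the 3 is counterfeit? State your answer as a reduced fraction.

34/35

Total selections: C(7,3) = 35.
Favorable selections (no fewer than 1 counterfeit): C(4,1)·C(3,2) + C(4,2)·C(3,1) + C(4,3)·C(3,0) = 12 + 18 + 4 = 34.
Probability = 34/35.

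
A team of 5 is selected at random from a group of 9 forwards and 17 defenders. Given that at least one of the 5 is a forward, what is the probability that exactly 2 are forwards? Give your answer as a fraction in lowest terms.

1020/2483

Work in counts. Selections with at least one forward: C(26,5) − C(17,5) = 65780 − 6188 = 59592.
Of those, selections where exactly 2 are forwards: C(9,2)·C(17,3) = 36·680 = 24480.
Conditional probability = 24480/59592 = 1020/2483.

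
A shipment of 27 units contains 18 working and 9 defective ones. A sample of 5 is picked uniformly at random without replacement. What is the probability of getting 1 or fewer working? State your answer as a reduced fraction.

There are C(27,5) = 80730 ways to choose the 5.
Favorable selections (1 or fewer working): C(18,0)·C(9,5) + C(18,1)·C(9,4) = 126 + 2268 = 2394.
Probability = 2394/80730 = 133/4485.

133/4485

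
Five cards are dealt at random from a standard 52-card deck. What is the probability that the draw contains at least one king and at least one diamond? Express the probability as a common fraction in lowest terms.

There are C(52,5) = 2598960 possible draws.
By inclusion-exclusion on the complements, draws missing all kings or all diamonds: C(48,5) + C(39,5) − C(36,5) = 1712304 + 575757 − 376992 = 1911069.
So draws with at least one of each: 2598960 − 1911069 = 687891, probability 687891/2598960 = 229297/866320.

229297/866320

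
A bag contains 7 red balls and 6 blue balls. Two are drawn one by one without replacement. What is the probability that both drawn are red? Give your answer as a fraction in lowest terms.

7/26

Multiply the conditional probabilities at each draw: 7/13 · 6/12 = 42/156 = 7/26.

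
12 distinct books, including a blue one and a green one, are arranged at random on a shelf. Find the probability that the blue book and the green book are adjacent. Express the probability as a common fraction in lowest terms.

1/6

There are 12! = 479001600 arrangements.
Treat the blue book and the green book as a block: 11! arrangements of the blocks × 2 orders within the block = 2·39916800 = 79833600.
Probability = 79833600/479001600 = 1/6.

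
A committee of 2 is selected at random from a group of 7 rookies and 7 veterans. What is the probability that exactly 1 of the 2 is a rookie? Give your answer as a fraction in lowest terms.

7/13

Total number of selections: C(14,2) = 91.
Selections with exactly 1 rookie: choose 1 of the 7 rookies and 1 of the 7 veterans, C(7,1)·C(7,1) = 7·7 = 49.
Probability = 49/91 = 7/13.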